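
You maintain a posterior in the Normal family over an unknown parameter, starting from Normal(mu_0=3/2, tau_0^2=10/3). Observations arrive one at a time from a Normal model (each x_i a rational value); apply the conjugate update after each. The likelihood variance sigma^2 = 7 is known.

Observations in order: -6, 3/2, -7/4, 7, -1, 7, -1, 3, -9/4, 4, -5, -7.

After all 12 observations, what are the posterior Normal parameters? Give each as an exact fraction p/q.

mu_0=11/94, tau_0^2=70/141

obs 1: x=-6 → posterior Normal(-57/62, 70/31)
obs 2: x=3/2 → posterior Normal(-27/82, 70/41)
obs 3: x=-7/4 → posterior Normal(-31/51, 70/51)
obs 4: x=7 → posterior Normal(39/61, 70/61)
obs 5: x=-1 → posterior Normal(29/71, 70/71)
obs 6: x=7 → posterior Normal(11/9, 70/81)
obs 7: x=-1 → posterior Normal(89/91, 10/13)
obs 8: x=3 → posterior Normal(119/101, 70/101)
obs 9: x=-9/4 → posterior Normal(193/222, 70/111)
obs 10: x=4 → posterior Normal(273/242, 70/121)
obs 11: x=-5 → posterior Normal(173/262, 70/131)
obs 12: x=-7 → posterior Normal(11/94, 70/141)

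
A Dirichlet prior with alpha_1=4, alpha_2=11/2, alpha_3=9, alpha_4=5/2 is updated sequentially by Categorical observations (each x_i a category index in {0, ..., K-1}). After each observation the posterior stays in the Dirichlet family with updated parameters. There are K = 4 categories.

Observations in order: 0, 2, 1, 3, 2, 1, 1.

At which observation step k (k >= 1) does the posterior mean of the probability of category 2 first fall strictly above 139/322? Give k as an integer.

k = 2

obs 1: x=0 → posterior Dirichlet(5, 11/2, 9, 5/2)
obs 2: x=2 → posterior Dirichlet(5, 11/2, 10, 5/2)
obs 3: x=1 → posterior Dirichlet(5, 13/2, 10, 5/2)
obs 4: x=3 → posterior Dirichlet(5, 13/2, 10, 7/2)
obs 5: x=2 → posterior Dirichlet(5, 13/2, 11, 7/2)
obs 6: x=1 → posterior Dirichlet(5, 15/2, 11, 7/2)
obs 7: x=1 → posterior Dirichlet(5, 17/2, 11, 7/2)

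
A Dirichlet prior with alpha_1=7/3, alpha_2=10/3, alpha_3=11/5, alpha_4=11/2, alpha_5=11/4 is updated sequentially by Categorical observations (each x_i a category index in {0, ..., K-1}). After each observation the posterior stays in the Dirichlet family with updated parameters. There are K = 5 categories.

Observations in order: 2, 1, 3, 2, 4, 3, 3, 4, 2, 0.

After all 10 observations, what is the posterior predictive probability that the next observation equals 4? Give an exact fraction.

285/1567

obs 1: x=2 → posterior Dirichlet(7/3, 10/3, 16/5, 11/2, 11/4)
obs 2: x=1 → posterior Dirichlet(7/3, 13/3, 16/5, 11/2, 11/4)
obs 3: x=3 → posterior Dirichlet(7/3, 13/3, 16/5, 13/2, 11/4)
obs 4: x=2 → posterior Dirichlet(7/3, 13/3, 21/5, 13/2, 11/4)
obs 5: x=4 → posterior Dirichlet(7/3, 13/3, 21/5, 13/2, 15/4)
obs 6: x=3 → posterior Dirichlet(7/3, 13/3, 21/5, 15/2, 15/4)
obs 7: x=3 → posterior Dirichlet(7/3, 13/3, 21/5, 17/2, 15/4)
obs 8: x=4 → posterior Dirichlet(7/3, 13/3, 21/5, 17/2, 19/4)
obs 9: x=2 → posterior Dirichlet(7/3, 13/3, 26/5, 17/2, 19/4)
obs 10: x=0 → posterior Dirichlet(10/3, 13/3, 26/5, 17/2, 19/4)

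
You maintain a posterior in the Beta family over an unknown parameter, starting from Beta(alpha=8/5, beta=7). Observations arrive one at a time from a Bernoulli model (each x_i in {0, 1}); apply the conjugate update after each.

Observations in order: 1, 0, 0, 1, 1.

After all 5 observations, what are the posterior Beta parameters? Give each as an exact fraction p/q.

obs 1: x=1 → posterior Beta(13/5, 7)
obs 2: x=0 → posterior Beta(13/5, 8)
obs 3: x=0 → posterior Beta(13/5, 9)
obs 4: x=1 → posterior Beta(18/5, 9)
obs 5: x=1 → posterior Beta(23/5, 9)

alpha=23/5, beta=9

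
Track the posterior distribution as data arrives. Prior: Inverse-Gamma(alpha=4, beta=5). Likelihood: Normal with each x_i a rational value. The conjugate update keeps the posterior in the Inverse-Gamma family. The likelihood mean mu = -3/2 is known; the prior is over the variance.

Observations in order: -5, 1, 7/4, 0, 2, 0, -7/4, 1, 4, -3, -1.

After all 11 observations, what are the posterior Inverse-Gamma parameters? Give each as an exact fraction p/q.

obs 1: x=-5 → posterior Inverse-Gamma(9/2, 89/8)
obs 2: x=1 → posterior Inverse-Gamma(5, 57/4)
obs 3: x=7/4 → posterior Inverse-Gamma(11/2, 625/32)
obs 4: x=0 → posterior Inverse-Gamma(6, 661/32)
obs 5: x=2 → posterior Inverse-Gamma(13/2, 857/32)
obs 6: x=0 → posterior Inverse-Gamma(7, 893/32)
obs 7: x=-7/4 → posterior Inverse-Gamma(15/2, 447/16)
obs 8: x=1 → posterior Inverse-Gamma(8, 497/16)
obs 9: x=4 → posterior Inverse-Gamma(17/2, 739/16)
obs 10: x=-3 → posterior Inverse-Gamma(9, 757/16)
obs 11: x=-1 → posterior Inverse-Gamma(19/2, 759/16)

alpha=19/2, beta=759/16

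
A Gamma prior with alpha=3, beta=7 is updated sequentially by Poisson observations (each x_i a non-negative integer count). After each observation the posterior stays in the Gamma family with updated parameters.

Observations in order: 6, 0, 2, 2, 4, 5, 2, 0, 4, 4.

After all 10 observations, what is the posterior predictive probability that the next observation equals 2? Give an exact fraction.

obs 1: x=6 → posterior Gamma(9, 8)
obs 2: x=0 → posterior Gamma(9, 9)
obs 3: x=2 → posterior Gamma(11, 10)
obs 4: x=2 → posterior Gamma(13, 11)
obs 5: x=4 → posterior Gamma(17, 12)
obs 6: x=5 → posterior Gamma(22, 13)
obs 7: x=2 → posterior Gamma(24, 14)
obs 8: x=0 → posterior Gamma(24, 15)
obs 9: x=4 → posterior Gamma(28, 16)
obs 10: x=4 → posterior Gamma(32, 17)

26047027542365139704285169270530463720971/99546028062484605358120854220115634290688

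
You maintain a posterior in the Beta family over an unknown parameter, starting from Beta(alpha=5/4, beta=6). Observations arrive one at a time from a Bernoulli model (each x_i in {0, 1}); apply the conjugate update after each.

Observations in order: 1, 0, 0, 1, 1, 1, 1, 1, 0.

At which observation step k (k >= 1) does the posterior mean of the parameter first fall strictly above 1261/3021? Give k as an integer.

k = 7

obs 1: x=1 → posterior Beta(9/4, 6)
obs 2: x=0 → posterior Beta(9/4, 7)
obs 3: x=0 → posterior Beta(9/4, 8)
obs 4: x=1 → posterior Beta(13/4, 8)
obs 5: x=1 → posterior Beta(17/4, 8)
obs 6: x=1 → posterior Beta(21/4, 8)
obs 7: x=1 → posterior Beta(25/4, 8)
obs 8: x=1 → posterior Beta(29/4, 8)
obs 9: x=0 → posterior Beta(29/4, 9)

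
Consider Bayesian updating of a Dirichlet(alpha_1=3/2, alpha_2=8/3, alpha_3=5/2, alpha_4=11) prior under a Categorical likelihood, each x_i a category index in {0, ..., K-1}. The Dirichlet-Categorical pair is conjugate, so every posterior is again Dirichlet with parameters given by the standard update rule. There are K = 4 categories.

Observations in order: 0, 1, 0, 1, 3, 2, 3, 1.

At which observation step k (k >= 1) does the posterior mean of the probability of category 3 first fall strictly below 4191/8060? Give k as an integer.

k = 4

obs 1: x=0 → posterior Dirichlet(5/2, 8/3, 5/2, 11)
obs 2: x=1 → posterior Dirichlet(5/2, 11/3, 5/2, 11)
obs 3: x=0 → posterior Dirichlet(7/2, 11/3, 5/2, 11)
obs 4: x=1 → posterior Dirichlet(7/2, 14/3, 5/2, 11)
obs 5: x=3 → posterior Dirichlet(7/2, 14/3, 5/2, 12)
obs 6: x=2 → posterior Dirichlet(7/2, 14/3, 7/2, 12)
obs 7: x=3 → posterior Dirichlet(7/2, 14/3, 7/2, 13)
obs 8: x=1 → posterior Dirichlet(7/2, 17/3, 7/2, 13)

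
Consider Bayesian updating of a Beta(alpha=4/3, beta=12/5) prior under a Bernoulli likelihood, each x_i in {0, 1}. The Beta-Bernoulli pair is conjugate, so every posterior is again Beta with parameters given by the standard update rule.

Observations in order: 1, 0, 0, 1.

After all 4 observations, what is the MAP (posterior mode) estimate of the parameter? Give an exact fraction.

obs 1: x=1 → posterior Beta(7/3, 12/5)
obs 2: x=0 → posterior Beta(7/3, 17/5)
obs 3: x=0 → posterior Beta(7/3, 22/5)
obs 4: x=1 → posterior Beta(10/3, 22/5)

35/86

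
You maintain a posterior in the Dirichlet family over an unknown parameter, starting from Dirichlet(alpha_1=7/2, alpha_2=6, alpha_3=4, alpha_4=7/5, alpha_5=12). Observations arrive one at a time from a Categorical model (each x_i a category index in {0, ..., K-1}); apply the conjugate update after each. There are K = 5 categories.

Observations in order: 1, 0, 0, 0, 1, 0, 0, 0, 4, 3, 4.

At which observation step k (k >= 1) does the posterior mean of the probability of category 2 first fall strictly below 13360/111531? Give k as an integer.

k = 7

obs 1: x=1 → posterior Dirichlet(7/2, 7, 4, 7/5, 12)
obs 2: x=0 → posterior Dirichlet(9/2, 7, 4, 7/5, 12)
obs 3: x=0 → posterior Dirichlet(11/2, 7, 4, 7/5, 12)
obs 4: x=0 → posterior Dirichlet(13/2, 7, 4, 7/5, 12)
obs 5: x=1 → posterior Dirichlet(13/2, 8, 4, 7/5, 12)
obs 6: x=0 → posterior Dirichlet(15/2, 8, 4, 7/5, 12)
obs 7: x=0 → posterior Dirichlet(17/2, 8, 4, 7/5, 12)
obs 8: x=0 → posterior Dirichlet(19/2, 8, 4, 7/5, 12)
obs 9: x=4 → posterior Dirichlet(19/2, 8, 4, 7/5, 13)
obs 10: x=3 → posterior Dirichlet(19/2, 8, 4, 12/5, 13)
obs 11: x=4 → posterior Dirichlet(19/2, 8, 4, 12/5, 14)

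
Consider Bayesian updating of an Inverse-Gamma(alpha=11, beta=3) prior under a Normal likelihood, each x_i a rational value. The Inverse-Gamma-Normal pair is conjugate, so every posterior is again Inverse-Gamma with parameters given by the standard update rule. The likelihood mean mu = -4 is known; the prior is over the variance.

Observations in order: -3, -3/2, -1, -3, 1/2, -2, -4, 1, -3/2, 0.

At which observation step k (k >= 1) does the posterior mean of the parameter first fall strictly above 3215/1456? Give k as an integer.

obs 1: x=-3 → posterior Inverse-Gamma(23/2, 7/2)
obs 2: x=-3/2 → posterior Inverse-Gamma(12, 53/8)
obs 3: x=-1 → posterior Inverse-Gamma(25/2, 89/8)
obs 4: x=-3 → posterior Inverse-Gamma(13, 93/8)
obs 5: x=1/2 → posterior Inverse-Gamma(27/2, 87/4)
obs 6: x=-2 → posterior Inverse-Gamma(14, 95/4)
obs 7: x=-4 → posterior Inverse-Gamma(29/2, 95/4)
obs 8: x=1 → posterior Inverse-Gamma(15, 145/4)
obs 9: x=-3/2 → posterior Inverse-Gamma(31/2, 315/8)
obs 10: x=0 → posterior Inverse-Gamma(16, 379/8)

k = 8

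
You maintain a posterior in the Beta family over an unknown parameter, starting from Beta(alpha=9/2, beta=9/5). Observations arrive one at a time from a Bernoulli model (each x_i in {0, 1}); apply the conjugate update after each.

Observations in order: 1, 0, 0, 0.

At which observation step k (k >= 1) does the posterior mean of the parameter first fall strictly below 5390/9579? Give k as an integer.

obs 1: x=1 → posterior Beta(11/2, 9/5)
obs 2: x=0 → posterior Beta(11/2, 14/5)
obs 3: x=0 → posterior Beta(11/2, 19/5)
obs 4: x=0 → posterior Beta(11/2, 24/5)

k = 4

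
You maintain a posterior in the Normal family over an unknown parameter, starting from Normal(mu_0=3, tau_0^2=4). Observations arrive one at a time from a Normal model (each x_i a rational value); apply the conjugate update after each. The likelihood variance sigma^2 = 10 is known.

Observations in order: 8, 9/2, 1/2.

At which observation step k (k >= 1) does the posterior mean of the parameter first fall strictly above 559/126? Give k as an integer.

obs 1: x=8 → posterior Normal(31/7, 20/7)
obs 2: x=9/2 → posterior Normal(40/9, 20/9)
obs 3: x=1/2 → posterior Normal(41/11, 20/11)

k = 2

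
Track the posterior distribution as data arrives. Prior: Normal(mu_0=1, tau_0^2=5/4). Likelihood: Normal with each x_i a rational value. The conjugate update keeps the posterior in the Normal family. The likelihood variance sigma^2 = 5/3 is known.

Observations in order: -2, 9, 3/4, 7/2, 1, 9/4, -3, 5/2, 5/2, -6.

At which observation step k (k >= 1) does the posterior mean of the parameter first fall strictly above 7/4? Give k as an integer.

obs 1: x=-2 → posterior Normal(-2/7, 5/7)
obs 2: x=9 → posterior Normal(5/2, 1/2)
obs 3: x=3/4 → posterior Normal(109/52, 5/13)
obs 4: x=7/2 → posterior Normal(151/64, 5/16)
obs 5: x=1 → posterior Normal(163/76, 5/19)
obs 6: x=9/4 → posterior Normal(95/44, 5/22)
obs 7: x=-3 → posterior Normal(77/50, 1/5)
obs 8: x=5/2 → posterior Normal(23/14, 5/28)
obs 9: x=5/2 → posterior Normal(107/62, 5/31)
obs 10: x=-6 → posterior Normal(71/68, 5/34)

k = 2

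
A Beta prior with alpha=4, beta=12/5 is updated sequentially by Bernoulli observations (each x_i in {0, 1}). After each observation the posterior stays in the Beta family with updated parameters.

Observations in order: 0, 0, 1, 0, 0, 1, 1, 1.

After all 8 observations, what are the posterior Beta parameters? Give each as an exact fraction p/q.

obs 1: x=0 → posterior Beta(4, 17/5)
obs 2: x=0 → posterior Beta(4, 22/5)
obs 3: x=1 → posterior Beta(5, 22/5)
obs 4: x=0 → posterior Beta(5, 27/5)
obs 5: x=0 → posterior Beta(5, 32/5)
obs 6: x=1 → posterior Beta(6, 32/5)
obs 7: x=1 → posterior Beta(7, 32/5)
obs 8: x=1 → posterior Beta(8, 32/5)

alpha=8, beta=32/5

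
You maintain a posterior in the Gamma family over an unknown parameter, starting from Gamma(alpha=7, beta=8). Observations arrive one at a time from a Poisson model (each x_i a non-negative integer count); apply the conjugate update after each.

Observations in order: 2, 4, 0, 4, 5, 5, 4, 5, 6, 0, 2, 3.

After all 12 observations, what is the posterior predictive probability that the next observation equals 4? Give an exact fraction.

obs 1: x=2 → posterior Gamma(9, 9)
obs 2: x=4 → posterior Gamma(13, 10)
obs 3: x=0 → posterior Gamma(13, 11)
obs 4: x=4 → posterior Gamma(17, 12)
obs 5: x=5 → posterior Gamma(22, 13)
obs 6: x=5 → posterior Gamma(27, 14)
obs 7: x=4 → posterior Gamma(31, 15)
obs 8: x=5 → posterior Gamma(36, 16)
obs 9: x=6 → posterior Gamma(42, 17)
obs 10: x=0 → posterior Gamma(42, 18)
obs 11: x=2 → posterior Gamma(44, 19)
obs 12: x=3 → posterior Gamma(47, 20)

66146619527004160000000000000000000000000000000000000000000000000/553334757878879582737052775277126571380323952676223139068787410429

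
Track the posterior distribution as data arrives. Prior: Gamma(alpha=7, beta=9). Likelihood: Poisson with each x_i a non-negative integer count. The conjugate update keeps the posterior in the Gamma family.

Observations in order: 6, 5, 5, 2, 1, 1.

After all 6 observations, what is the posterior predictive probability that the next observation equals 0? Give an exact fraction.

obs 1: x=6 → posterior Gamma(13, 10)
obs 2: x=5 → posterior Gamma(18, 11)
obs 3: x=5 → posterior Gamma(23, 12)
obs 4: x=2 → posterior Gamma(25, 13)
obs 5: x=1 → posterior Gamma(26, 14)
obs 6: x=1 → posterior Gamma(27, 15)

56815128661595284938812255859375/324518553658426726783156020576256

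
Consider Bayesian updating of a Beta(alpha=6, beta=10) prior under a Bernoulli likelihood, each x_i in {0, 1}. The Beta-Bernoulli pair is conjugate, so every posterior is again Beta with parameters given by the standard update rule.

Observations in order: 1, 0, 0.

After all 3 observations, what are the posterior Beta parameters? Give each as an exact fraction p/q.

obs 1: x=1 → posterior Beta(7, 10)
obs 2: x=0 → posterior Beta(7, 11)
obs 3: x=0 → posterior Beta(7, 12)

alpha=7, beta=12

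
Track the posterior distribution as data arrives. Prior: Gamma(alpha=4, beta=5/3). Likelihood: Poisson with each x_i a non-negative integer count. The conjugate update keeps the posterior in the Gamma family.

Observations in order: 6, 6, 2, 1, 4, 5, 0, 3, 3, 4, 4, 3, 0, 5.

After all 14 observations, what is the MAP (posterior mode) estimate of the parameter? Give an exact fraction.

147/47

obs 1: x=6 → posterior Gamma(10, 8/3)
obs 2: x=6 → posterior Gamma(16, 11/3)
obs 3: x=2 → posterior Gamma(18, 14/3)
obs 4: x=1 → posterior Gamma(19, 17/3)
obs 5: x=4 → posterior Gamma(23, 20/3)
obs 6: x=5 → posterior Gamma(28, 23/3)
obs 7: x=0 → posterior Gamma(28, 26/3)
obs 8: x=3 → posterior Gamma(31, 29/3)
obs 9: x=3 → posterior Gamma(34, 32/3)
obs 10: x=4 → posterior Gamma(38, 35/3)
obs 11: x=4 → posterior Gamma(42, 38/3)
obs 12: x=3 → posterior Gamma(45, 41/3)
obs 13: x=0 → posterior Gamma(45, 44/3)
obs 14: x=5 → posterior Gamma(50, 47/3)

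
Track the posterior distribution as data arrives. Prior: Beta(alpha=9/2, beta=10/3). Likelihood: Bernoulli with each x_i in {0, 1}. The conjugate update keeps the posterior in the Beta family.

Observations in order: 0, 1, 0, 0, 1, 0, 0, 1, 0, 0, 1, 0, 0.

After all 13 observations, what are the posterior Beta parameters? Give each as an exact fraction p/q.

obs 1: x=0 → posterior Beta(9/2, 13/3)
obs 2: x=1 → posterior Beta(11/2, 13/3)
obs 3: x=0 → posterior Beta(11/2, 16/3)
obs 4: x=0 → posterior Beta(11/2, 19/3)
obs 5: x=1 → posterior Beta(13/2, 19/3)
obs 6: x=0 → posterior Beta(13/2, 22/3)
obs 7: x=0 → posterior Beta(13/2, 25/3)
obs 8: x=1 → posterior Beta(15/2, 25/3)
obs 9: x=0 → posterior Beta(15/2, 28/3)
obs 10: x=0 → posterior Beta(15/2, 31/3)
obs 11: x=1 → posterior Beta(17/2, 31/3)
obs 12: x=0 → posterior Beta(17/2, 34/3)
obs 13: x=0 → posterior Beta(17/2, 37/3)

alpha=17/2, beta=37/3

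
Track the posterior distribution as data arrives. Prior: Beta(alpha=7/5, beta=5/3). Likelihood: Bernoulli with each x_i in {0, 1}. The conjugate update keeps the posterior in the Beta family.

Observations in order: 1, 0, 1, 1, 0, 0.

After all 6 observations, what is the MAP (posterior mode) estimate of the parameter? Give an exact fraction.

obs 1: x=1 → posterior Beta(12/5, 5/3)
obs 2: x=0 → posterior Beta(12/5, 8/3)
obs 3: x=1 → posterior Beta(17/5, 8/3)
obs 4: x=1 → posterior Beta(22/5, 8/3)
obs 5: x=0 → posterior Beta(22/5, 11/3)
obs 6: x=0 → posterior Beta(22/5, 14/3)

51/106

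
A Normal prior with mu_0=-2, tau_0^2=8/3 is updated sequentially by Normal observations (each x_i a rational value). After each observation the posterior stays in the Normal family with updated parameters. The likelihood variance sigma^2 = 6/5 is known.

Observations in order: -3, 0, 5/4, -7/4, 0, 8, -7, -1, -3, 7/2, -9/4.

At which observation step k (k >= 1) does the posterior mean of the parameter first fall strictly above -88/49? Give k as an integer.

k = 2

obs 1: x=-3 → posterior Normal(-78/29, 24/29)
obs 2: x=0 → posterior Normal(-78/49, 24/49)
obs 3: x=5/4 → posterior Normal(-53/69, 8/23)
obs 4: x=-7/4 → posterior Normal(-88/89, 24/89)
obs 5: x=0 → posterior Normal(-88/109, 24/109)
obs 6: x=8 → posterior Normal(24/43, 8/43)
obs 7: x=-7 → posterior Normal(-68/149, 24/149)
obs 8: x=-1 → posterior Normal(-88/169, 24/169)
obs 9: x=-3 → posterior Normal(-148/189, 8/63)
obs 10: x=7/2 → posterior Normal(-78/209, 24/209)
obs 11: x=-9/4 → posterior Normal(-123/229, 24/229)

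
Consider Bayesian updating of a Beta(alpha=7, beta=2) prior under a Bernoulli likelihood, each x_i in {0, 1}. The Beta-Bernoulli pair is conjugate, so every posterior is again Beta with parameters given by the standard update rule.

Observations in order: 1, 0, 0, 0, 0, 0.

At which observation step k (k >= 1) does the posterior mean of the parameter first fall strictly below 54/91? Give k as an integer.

obs 1: x=1 → posterior Beta(8, 2)
obs 2: x=0 → posterior Beta(8, 3)
obs 3: x=0 → posterior Beta(8, 4)
obs 4: x=0 → posterior Beta(8, 5)
obs 5: x=0 → posterior Beta(8, 6)
obs 6: x=0 → posterior Beta(8, 7)

k = 5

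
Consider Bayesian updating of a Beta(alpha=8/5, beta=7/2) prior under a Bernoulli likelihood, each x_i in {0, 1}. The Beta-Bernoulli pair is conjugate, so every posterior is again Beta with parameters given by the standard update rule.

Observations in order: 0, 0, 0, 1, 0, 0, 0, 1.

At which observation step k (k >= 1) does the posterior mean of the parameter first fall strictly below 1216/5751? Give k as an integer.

k = 3

obs 1: x=0 → posterior Beta(8/5, 9/2)
obs 2: x=0 → posterior Beta(8/5, 11/2)
obs 3: x=0 → posterior Beta(8/5, 13/2)
obs 4: x=1 → posterior Beta(13/5, 13/2)
obs 5: x=0 → posterior Beta(13/5, 15/2)
obs 6: x=0 → posterior Beta(13/5, 17/2)
obs 7: x=0 → posterior Beta(13/5, 19/2)
obs 8: x=1 → posterior Beta(18/5, 19/2)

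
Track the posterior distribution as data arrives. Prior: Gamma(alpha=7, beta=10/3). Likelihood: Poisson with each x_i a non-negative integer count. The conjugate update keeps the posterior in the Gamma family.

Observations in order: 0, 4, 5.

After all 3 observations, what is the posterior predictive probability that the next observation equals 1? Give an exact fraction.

obs 1: x=0 → posterior Gamma(7, 13/3)
obs 2: x=4 → posterior Gamma(11, 16/3)
obs 3: x=5 → posterior Gamma(16, 19/3)

865324240702863503043/4140622057466214572032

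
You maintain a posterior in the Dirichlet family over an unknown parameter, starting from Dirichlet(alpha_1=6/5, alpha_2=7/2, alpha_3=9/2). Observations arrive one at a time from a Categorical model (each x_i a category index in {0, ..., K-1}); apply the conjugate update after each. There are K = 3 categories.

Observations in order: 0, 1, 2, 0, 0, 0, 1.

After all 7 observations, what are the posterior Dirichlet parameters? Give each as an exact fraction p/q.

obs 1: x=0 → posterior Dirichlet(11/5, 7/2, 9/2)
obs 2: x=1 → posterior Dirichlet(11/5, 9/2, 9/2)
obs 3: x=2 → posterior Dirichlet(11/5, 9/2, 11/2)
obs 4: x=0 → posterior Dirichlet(16/5, 9/2, 11/2)
obs 5: x=0 → posterior Dirichlet(21/5, 9/2, 11/2)
obs 6: x=0 → posterior Dirichlet(26/5, 9/2, 11/2)
obs 7: x=1 → posterior Dirichlet(26/5, 11/2, 11/2)

alpha_1=26/5, alpha_2=11/2, alpha_3=11/2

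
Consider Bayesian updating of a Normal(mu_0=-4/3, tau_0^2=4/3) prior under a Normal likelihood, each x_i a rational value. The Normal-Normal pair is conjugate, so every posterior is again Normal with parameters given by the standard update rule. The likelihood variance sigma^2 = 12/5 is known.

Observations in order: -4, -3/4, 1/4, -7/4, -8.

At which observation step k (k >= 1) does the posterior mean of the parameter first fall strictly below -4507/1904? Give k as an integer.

obs 1: x=-4 → posterior Normal(-16/7, 6/7)
obs 2: x=-3/4 → posterior Normal(-143/76, 12/19)
obs 3: x=1/4 → posterior Normal(-23/16, 1/2)
obs 4: x=-7/4 → posterior Normal(-173/116, 12/29)
obs 5: x=-8 → posterior Normal(-333/136, 6/17)

k = 5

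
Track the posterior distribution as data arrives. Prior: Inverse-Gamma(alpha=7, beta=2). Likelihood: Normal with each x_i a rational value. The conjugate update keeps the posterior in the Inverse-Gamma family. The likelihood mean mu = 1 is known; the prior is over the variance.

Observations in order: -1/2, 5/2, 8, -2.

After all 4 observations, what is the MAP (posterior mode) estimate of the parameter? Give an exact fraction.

obs 1: x=-1/2 → posterior Inverse-Gamma(15/2, 25/8)
obs 2: x=5/2 → posterior Inverse-Gamma(8, 17/4)
obs 3: x=8 → posterior Inverse-Gamma(17/2, 115/4)
obs 4: x=-2 → posterior Inverse-Gamma(9, 133/4)

133/40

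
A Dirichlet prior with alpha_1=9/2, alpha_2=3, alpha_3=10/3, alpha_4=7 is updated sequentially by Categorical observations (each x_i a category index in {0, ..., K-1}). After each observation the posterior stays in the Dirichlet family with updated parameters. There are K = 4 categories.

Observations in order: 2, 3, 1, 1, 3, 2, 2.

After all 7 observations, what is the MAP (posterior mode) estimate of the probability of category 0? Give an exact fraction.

obs 1: x=2 → posterior Dirichlet(9/2, 3, 13/3, 7)
obs 2: x=3 → posterior Dirichlet(9/2, 3, 13/3, 8)
obs 3: x=1 → posterior Dirichlet(9/2, 4, 13/3, 8)
obs 4: x=1 → posterior Dirichlet(9/2, 5, 13/3, 8)
obs 5: x=3 → posterior Dirichlet(9/2, 5, 13/3, 9)
obs 6: x=2 → posterior Dirichlet(9/2, 5, 16/3, 9)
obs 7: x=2 → posterior Dirichlet(9/2, 5, 19/3, 9)

21/125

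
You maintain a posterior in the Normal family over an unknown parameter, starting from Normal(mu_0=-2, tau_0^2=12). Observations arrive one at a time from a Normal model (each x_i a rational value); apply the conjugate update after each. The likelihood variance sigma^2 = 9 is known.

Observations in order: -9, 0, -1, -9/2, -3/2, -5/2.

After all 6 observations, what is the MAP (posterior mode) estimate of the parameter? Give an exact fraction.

-80/27

obs 1: x=-9 → posterior Normal(-6, 36/7)
obs 2: x=0 → posterior Normal(-42/11, 36/11)
obs 3: x=-1 → posterior Normal(-46/15, 12/5)
obs 4: x=-9/2 → posterior Normal(-64/19, 36/19)
obs 5: x=-3/2 → posterior Normal(-70/23, 36/23)
obs 6: x=-5/2 → posterior Normal(-80/27, 4/3)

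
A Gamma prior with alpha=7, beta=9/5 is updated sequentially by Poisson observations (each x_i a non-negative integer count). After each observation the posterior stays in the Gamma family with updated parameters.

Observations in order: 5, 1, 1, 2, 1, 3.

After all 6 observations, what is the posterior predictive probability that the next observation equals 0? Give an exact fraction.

obs 1: x=5 → posterior Gamma(12, 14/5)
obs 2: x=1 → posterior Gamma(13, 19/5)
obs 3: x=1 → posterior Gamma(14, 24/5)
obs 4: x=2 → posterior Gamma(16, 29/5)
obs 5: x=1 → posterior Gamma(17, 34/5)
obs 6: x=3 → posterior Gamma(20, 39/5)

66266211231824447117620880943201/739696442014594807059393047166976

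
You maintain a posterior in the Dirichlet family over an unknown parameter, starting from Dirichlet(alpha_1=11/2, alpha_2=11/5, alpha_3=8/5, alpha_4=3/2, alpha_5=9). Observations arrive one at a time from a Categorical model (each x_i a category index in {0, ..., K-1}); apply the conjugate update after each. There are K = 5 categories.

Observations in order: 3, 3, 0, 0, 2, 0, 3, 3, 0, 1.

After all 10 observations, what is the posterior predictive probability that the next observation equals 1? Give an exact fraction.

obs 1: x=3 → posterior Dirichlet(11/2, 11/5, 8/5, 5/2, 9)
obs 2: x=3 → posterior Dirichlet(11/2, 11/5, 8/5, 7/2, 9)
obs 3: x=0 → posterior Dirichlet(13/2, 11/5, 8/5, 7/2, 9)
obs 4: x=0 → posterior Dirichlet(15/2, 11/5, 8/5, 7/2, 9)
obs 5: x=2 → posterior Dirichlet(15/2, 11/5, 13/5, 7/2, 9)
obs 6: x=0 → posterior Dirichlet(17/2, 11/5, 13/5, 7/2, 9)
obs 7: x=3 → posterior Dirichlet(17/2, 11/5, 13/5, 9/2, 9)
obs 8: x=3 → posterior Dirichlet(17/2, 11/5, 13/5, 11/2, 9)
obs 9: x=0 → posterior Dirichlet(19/2, 11/5, 13/5, 11/2, 9)
obs 10: x=1 → posterior Dirichlet(19/2, 16/5, 13/5, 11/2, 9)

16/149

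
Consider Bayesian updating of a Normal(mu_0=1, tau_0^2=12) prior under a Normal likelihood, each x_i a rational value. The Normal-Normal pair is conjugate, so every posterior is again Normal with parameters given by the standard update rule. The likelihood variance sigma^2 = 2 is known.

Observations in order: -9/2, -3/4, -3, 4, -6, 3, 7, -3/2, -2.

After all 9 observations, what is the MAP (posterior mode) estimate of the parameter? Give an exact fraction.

-43/110

obs 1: x=-9/2 → posterior Normal(-26/7, 12/7)
obs 2: x=-3/4 → posterior Normal(-61/26, 12/13)
obs 3: x=-3 → posterior Normal(-97/38, 12/19)
obs 4: x=4 → posterior Normal(-49/50, 12/25)
obs 5: x=-6 → posterior Normal(-121/62, 12/31)
obs 6: x=3 → posterior Normal(-85/74, 12/37)
obs 7: x=7 → posterior Normal(-1/86, 12/43)
obs 8: x=-3/2 → posterior Normal(-19/98, 12/49)
obs 9: x=-2 → posterior Normal(-43/110, 12/55)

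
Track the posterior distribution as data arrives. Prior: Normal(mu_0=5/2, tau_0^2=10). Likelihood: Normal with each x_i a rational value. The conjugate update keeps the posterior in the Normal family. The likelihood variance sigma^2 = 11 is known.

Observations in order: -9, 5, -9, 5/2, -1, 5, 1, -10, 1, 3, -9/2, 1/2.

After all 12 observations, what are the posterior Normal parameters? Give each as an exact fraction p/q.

mu_0=-255/262, tau_0^2=110/131

obs 1: x=-9 → posterior Normal(-125/42, 110/21)
obs 2: x=5 → posterior Normal(-25/62, 110/31)
obs 3: x=-9 → posterior Normal(-5/2, 110/41)
obs 4: x=5/2 → posterior Normal(-155/102, 110/51)
obs 5: x=-1 → posterior Normal(-175/122, 110/61)
obs 6: x=5 → posterior Normal(-75/142, 110/71)
obs 7: x=1 → posterior Normal(-55/162, 110/81)
obs 8: x=-10 → posterior Normal(-255/182, 110/91)
obs 9: x=1 → posterior Normal(-235/202, 110/101)
obs 10: x=3 → posterior Normal(-175/222, 110/111)
obs 11: x=-9/2 → posterior Normal(-265/242, 10/11)
obs 12: x=1/2 → posterior Normal(-255/262, 110/131)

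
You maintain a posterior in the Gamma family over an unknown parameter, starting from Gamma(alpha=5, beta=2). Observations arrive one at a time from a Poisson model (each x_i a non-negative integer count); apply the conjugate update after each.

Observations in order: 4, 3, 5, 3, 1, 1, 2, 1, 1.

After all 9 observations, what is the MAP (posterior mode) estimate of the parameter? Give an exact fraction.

obs 1: x=4 → posterior Gamma(9, 3)
obs 2: x=3 → posterior Gamma(12, 4)
obs 3: x=5 → posterior Gamma(17, 5)
obs 4: x=3 → posterior Gamma(20, 6)
obs 5: x=1 → posterior Gamma(21, 7)
obs 6: x=1 → posterior Gamma(22, 8)
obs 7: x=2 → posterior Gamma(24, 9)
obs 8: x=1 → posterior Gamma(25, 10)
obs 9: x=1 → posterior Gamma(26, 11)

25/11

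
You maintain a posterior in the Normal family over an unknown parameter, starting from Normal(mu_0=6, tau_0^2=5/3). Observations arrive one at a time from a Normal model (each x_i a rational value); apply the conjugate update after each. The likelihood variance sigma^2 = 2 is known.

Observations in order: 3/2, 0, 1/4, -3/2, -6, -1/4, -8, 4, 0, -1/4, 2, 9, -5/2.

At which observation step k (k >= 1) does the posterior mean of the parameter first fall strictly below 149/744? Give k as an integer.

obs 1: x=3/2 → posterior Normal(87/22, 10/11)
obs 2: x=0 → posterior Normal(87/32, 5/8)
obs 3: x=1/4 → posterior Normal(179/84, 10/21)
obs 4: x=-3/2 → posterior Normal(149/104, 5/13)
obs 5: x=-6 → posterior Normal(29/124, 10/31)
obs 6: x=-1/4 → posterior Normal(1/6, 5/18)
obs 7: x=-8 → posterior Normal(-34/41, 10/41)
obs 8: x=4 → posterior Normal(-7/23, 5/23)
obs 9: x=0 → posterior Normal(-14/51, 10/51)
obs 10: x=-1/4 → posterior Normal(-61/224, 5/28)
obs 11: x=2 → posterior Normal(-21/244, 10/61)
obs 12: x=9 → posterior Normal(53/88, 5/33)
obs 13: x=-5/2 → posterior Normal(109/284, 10/71)

k = 6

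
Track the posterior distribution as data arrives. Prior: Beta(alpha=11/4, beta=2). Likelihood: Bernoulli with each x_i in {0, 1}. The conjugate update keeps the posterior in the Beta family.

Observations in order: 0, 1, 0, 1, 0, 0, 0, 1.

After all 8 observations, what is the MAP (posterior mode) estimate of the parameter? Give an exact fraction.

19/43

obs 1: x=0 → posterior Beta(11/4, 3)
obs 2: x=1 → posterior Beta(15/4, 3)
obs 3: x=0 → posterior Beta(15/4, 4)
obs 4: x=1 → posterior Beta(19/4, 4)
obs 5: x=0 → posterior Beta(19/4, 5)
obs 6: x=0 → posterior Beta(19/4, 6)
obs 7: x=0 → posterior Beta(19/4, 7)
obs 8: x=1 → posterior Beta(23/4, 7)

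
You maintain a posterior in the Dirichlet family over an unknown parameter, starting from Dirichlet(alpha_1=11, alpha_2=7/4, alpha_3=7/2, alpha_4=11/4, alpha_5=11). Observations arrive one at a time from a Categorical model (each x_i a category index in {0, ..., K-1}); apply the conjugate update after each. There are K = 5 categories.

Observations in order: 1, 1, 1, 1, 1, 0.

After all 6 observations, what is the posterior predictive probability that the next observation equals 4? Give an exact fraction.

11/36

obs 1: x=1 → posterior Dirichlet(11, 11/4, 7/2, 11/4, 11)
obs 2: x=1 → posterior Dirichlet(11, 15/4, 7/2, 11/4, 11)
obs 3: x=1 → posterior Dirichlet(11, 19/4, 7/2, 11/4, 11)
obs 4: x=1 → posterior Dirichlet(11, 23/4, 7/2, 11/4, 11)
obs 5: x=1 → posterior Dirichlet(11, 27/4, 7/2, 11/4, 11)
obs 6: x=0 → posterior Dirichlet(12, 27/4, 7/2, 11/4, 11)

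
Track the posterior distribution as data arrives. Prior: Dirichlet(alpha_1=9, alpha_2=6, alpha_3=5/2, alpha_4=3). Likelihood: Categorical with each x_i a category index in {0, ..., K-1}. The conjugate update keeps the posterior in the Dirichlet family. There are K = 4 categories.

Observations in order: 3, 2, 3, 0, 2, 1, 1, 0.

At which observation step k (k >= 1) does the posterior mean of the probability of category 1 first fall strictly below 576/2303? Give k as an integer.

k = 4

obs 1: x=3 → posterior Dirichlet(9, 6, 5/2, 4)
obs 2: x=2 → posterior Dirichlet(9, 6, 7/2, 4)
obs 3: x=3 → posterior Dirichlet(9, 6, 7/2, 5)
obs 4: x=0 → posterior Dirichlet(10, 6, 7/2, 5)
obs 5: x=2 → posterior Dirichlet(10, 6, 9/2, 5)
obs 6: x=1 → posterior Dirichlet(10, 7, 9/2, 5)
obs 7: x=1 → posterior Dirichlet(10, 8, 9/2, 5)
obs 8: x=0 → posterior Dirichlet(11, 8, 9/2, 5)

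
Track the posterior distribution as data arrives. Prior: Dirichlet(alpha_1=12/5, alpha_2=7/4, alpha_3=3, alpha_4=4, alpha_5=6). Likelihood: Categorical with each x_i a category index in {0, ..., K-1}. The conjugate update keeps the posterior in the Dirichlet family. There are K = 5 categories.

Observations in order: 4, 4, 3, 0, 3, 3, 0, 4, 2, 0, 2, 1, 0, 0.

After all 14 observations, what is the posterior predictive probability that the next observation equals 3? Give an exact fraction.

obs 1: x=4 → posterior Dirichlet(12/5, 7/4, 3, 4, 7)
obs 2: x=4 → posterior Dirichlet(12/5, 7/4, 3, 4, 8)
obs 3: x=3 → posterior Dirichlet(12/5, 7/4, 3, 5, 8)
obs 4: x=0 → posterior Dirichlet(17/5, 7/4, 3, 5, 8)
obs 5: x=3 → posterior Dirichlet(17/5, 7/4, 3, 6, 8)
obs 6: x=3 → posterior Dirichlet(17/5, 7/4, 3, 7, 8)
obs 7: x=0 → posterior Dirichlet(22/5, 7/4, 3, 7, 8)
obs 8: x=4 → posterior Dirichlet(22/5, 7/4, 3, 7, 9)
obs 9: x=2 → posterior Dirichlet(22/5, 7/4, 4, 7, 9)
obs 10: x=0 → posterior Dirichlet(27/5, 7/4, 4, 7, 9)
obs 11: x=2 → posterior Dirichlet(27/5, 7/4, 5, 7, 9)
obs 12: x=1 → posterior Dirichlet(27/5, 11/4, 5, 7, 9)
obs 13: x=0 → posterior Dirichlet(32/5, 11/4, 5, 7, 9)
obs 14: x=0 → posterior Dirichlet(37/5, 11/4, 5, 7, 9)

20/89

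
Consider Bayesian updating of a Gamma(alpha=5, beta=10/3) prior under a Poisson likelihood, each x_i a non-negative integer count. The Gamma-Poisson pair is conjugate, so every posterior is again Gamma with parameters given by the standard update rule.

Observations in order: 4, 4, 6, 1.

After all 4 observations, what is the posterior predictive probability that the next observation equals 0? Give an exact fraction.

705429498686404044207947776/9094947017729282379150390625

obs 1: x=4 → posterior Gamma(9, 13/3)
obs 2: x=4 → posterior Gamma(13, 16/3)
obs 3: x=6 → posterior Gamma(19, 19/3)
obs 4: x=1 → posterior Gamma(20, 22/3)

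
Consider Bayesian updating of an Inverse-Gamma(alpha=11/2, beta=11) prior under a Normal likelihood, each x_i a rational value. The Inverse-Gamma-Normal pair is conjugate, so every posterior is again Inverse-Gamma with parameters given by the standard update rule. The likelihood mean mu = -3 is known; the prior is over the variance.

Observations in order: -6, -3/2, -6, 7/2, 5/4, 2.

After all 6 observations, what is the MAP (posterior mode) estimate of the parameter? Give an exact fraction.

2041/304

obs 1: x=-6 → posterior Inverse-Gamma(6, 31/2)
obs 2: x=-3/2 → posterior Inverse-Gamma(13/2, 133/8)
obs 3: x=-6 → posterior Inverse-Gamma(7, 169/8)
obs 4: x=7/2 → posterior Inverse-Gamma(15/2, 169/4)
obs 5: x=5/4 → posterior Inverse-Gamma(8, 1641/32)
obs 6: x=2 → posterior Inverse-Gamma(17/2, 2041/32)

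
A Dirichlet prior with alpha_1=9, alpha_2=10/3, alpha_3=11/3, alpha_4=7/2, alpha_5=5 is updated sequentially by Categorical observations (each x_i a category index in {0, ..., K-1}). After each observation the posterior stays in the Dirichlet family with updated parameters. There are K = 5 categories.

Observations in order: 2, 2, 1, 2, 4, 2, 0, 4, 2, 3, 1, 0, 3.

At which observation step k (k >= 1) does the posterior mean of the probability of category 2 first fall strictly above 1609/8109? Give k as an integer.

k = 2

obs 1: x=2 → posterior Dirichlet(9, 10/3, 14/3, 7/2, 5)
obs 2: x=2 → posterior Dirichlet(9, 10/3, 17/3, 7/2, 5)
obs 3: x=1 → posterior Dirichlet(9, 13/3, 17/3, 7/2, 5)
obs 4: x=2 → posterior Dirichlet(9, 13/3, 20/3, 7/2, 5)
obs 5: x=4 → posterior Dirichlet(9, 13/3, 20/3, 7/2, 6)
obs 6: x=2 → posterior Dirichlet(9, 13/3, 23/3, 7/2, 6)
obs 7: x=0 → posterior Dirichlet(10, 13/3, 23/3, 7/2, 6)
obs 8: x=4 → posterior Dirichlet(10, 13/3, 23/3, 7/2, 7)
obs 9: x=2 → posterior Dirichlet(10, 13/3, 26/3, 7/2, 7)
obs 10: x=3 → posterior Dirichlet(10, 13/3, 26/3, 9/2, 7)
obs 11: x=1 → posterior Dirichlet(10, 16/3, 26/3, 9/2, 7)
obs 12: x=0 → posterior Dirichlet(11, 16/3, 26/3, 9/2, 7)
obs 13: x=3 → posterior Dirichlet(11, 16/3, 26/3, 11/2, 7)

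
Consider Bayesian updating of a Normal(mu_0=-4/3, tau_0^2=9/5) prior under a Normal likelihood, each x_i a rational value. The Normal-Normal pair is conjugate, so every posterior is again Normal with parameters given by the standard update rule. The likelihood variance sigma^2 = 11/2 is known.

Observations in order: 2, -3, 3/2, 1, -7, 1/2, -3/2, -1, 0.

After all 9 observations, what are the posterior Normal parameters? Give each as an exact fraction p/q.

obs 1: x=2 → posterior Normal(-112/219, 99/73)
obs 2: x=-3 → posterior Normal(-274/273, 99/91)
obs 3: x=3/2 → posterior Normal(-193/327, 99/109)
obs 4: x=1 → posterior Normal(-139/381, 99/127)
obs 5: x=-7 → posterior Normal(-517/435, 99/145)
obs 6: x=1/2 → posterior Normal(-490/489, 99/163)
obs 7: x=-3/2 → posterior Normal(-571/543, 99/181)
obs 8: x=-1 → posterior Normal(-625/597, 99/199)
obs 9: x=0 → posterior Normal(-625/651, 99/217)

mu_0=-625/651, tau_0^2=99/217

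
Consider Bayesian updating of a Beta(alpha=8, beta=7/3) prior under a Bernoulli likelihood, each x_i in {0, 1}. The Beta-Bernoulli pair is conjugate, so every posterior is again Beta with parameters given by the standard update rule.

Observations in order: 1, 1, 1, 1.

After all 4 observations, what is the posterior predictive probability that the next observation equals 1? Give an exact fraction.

obs 1: x=1 → posterior Beta(9, 7/3)
obs 2: x=1 → posterior Beta(10, 7/3)
obs 3: x=1 → posterior Beta(11, 7/3)
obs 4: x=1 → posterior Beta(12, 7/3)

36/43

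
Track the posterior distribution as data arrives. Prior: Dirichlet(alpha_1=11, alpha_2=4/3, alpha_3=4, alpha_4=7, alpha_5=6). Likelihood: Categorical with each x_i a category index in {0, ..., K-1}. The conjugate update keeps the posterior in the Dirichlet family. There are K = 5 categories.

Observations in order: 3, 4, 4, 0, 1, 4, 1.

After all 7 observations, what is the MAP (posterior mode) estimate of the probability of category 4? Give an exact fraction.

12/47

obs 1: x=3 → posterior Dirichlet(11, 4/3, 4, 8, 6)
obs 2: x=4 → posterior Dirichlet(11, 4/3, 4, 8, 7)
obs 3: x=4 → posterior Dirichlet(11, 4/3, 4, 8, 8)
obs 4: x=0 → posterior Dirichlet(12, 4/3, 4, 8, 8)
obs 5: x=1 → posterior Dirichlet(12, 7/3, 4, 8, 8)
obs 6: x=4 → posterior Dirichlet(12, 7/3, 4, 8, 9)
obs 7: x=1 → posterior Dirichlet(12, 10/3, 4, 8, 9)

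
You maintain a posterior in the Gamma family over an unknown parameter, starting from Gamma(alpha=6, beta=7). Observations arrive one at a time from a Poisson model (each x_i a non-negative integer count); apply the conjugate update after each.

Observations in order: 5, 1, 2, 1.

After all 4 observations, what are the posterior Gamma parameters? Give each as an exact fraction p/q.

obs 1: x=5 → posterior Gamma(11, 8)
obs 2: x=1 → posterior Gamma(12, 9)
obs 3: x=2 → posterior Gamma(14, 10)
obs 4: x=1 → posterior Gamma(15, 11)

alpha=15, beta=11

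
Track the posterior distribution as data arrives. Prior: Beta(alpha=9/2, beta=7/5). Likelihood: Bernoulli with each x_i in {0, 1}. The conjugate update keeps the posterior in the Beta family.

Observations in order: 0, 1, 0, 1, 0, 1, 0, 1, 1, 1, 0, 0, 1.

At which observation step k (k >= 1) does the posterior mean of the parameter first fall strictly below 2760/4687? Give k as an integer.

k = 7

obs 1: x=0 → posterior Beta(9/2, 12/5)
obs 2: x=1 → posterior Beta(11/2, 12/5)
obs 3: x=0 → posterior Beta(11/2, 17/5)
obs 4: x=1 → posterior Beta(13/2, 17/5)
obs 5: x=0 → posterior Beta(13/2, 22/5)
obs 6: x=1 → posterior Beta(15/2, 22/5)
obs 7: x=0 → posterior Beta(15/2, 27/5)
obs 8: x=1 → posterior Beta(17/2, 27/5)
obs 9: x=1 → posterior Beta(19/2, 27/5)
obs 10: x=1 → posterior Beta(21/2, 27/5)
obs 11: x=0 → posterior Beta(21/2, 32/5)
obs 12: x=0 → posterior Beta(21/2, 37/5)
obs 13: x=1 → posterior Beta(23/2, 37/5)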